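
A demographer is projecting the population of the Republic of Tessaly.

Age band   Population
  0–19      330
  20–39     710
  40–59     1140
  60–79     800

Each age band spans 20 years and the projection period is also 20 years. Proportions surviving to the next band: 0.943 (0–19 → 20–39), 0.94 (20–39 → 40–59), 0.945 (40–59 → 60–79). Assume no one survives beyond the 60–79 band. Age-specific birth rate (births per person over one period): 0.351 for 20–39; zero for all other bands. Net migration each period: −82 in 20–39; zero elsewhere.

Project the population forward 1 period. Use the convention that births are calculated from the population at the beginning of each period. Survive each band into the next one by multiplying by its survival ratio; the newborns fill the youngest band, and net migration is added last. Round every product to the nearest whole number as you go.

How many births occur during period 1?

Call the bands 1 to 4, youngest first.
Period 1:
Births: 710 * 0.351 = 249
Band 2: 330 * 0.943 = 311
Band 3: 710 * 0.94 = 667
Band 4: 1140 * 0.945 = 1077
Net migration: Band 2 − 82 → 229
Population now: 0–19=249, 20–39=229, 40–59=667, 60–79=1077

249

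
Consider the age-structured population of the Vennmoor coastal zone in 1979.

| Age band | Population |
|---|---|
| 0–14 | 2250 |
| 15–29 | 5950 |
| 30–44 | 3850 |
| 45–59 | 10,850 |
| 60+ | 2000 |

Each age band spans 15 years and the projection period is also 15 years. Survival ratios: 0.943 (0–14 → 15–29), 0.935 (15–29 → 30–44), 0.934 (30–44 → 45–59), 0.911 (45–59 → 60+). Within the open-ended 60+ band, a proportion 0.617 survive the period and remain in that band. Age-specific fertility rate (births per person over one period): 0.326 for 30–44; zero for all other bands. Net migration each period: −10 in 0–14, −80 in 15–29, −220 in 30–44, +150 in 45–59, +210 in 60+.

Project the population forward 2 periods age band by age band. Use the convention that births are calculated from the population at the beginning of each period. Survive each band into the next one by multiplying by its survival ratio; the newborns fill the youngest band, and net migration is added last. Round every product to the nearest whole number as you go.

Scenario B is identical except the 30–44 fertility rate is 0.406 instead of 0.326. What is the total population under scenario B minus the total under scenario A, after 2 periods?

After projecting period 1:
Births: 3850 × 0.326 = 1255
15–29: 2250 × 0.943 = 2122
30–44: 5950 × 0.935 = 5563
45–59: 3850 × 0.934 = 3596
60+: 10850 × 0.911 + 2000 × 0.617 = 9884 + 1234 = 11118
Net migration: 0–14 − 10 → 1245; 15–29 − 80 → 2042; 30–44 − 220 → 5343; 45–59 + 150 → 3746; 60+ + 210 → 11328
→ [1245, 2042, 5343, 3746, 11328]
After projecting period 2:
Births: 5343 × 0.326 = 1742
15–29: 1245 × 0.943 = 1174
30–44: 2042 × 0.935 = 1909
45–59: 5343 × 0.934 = 4990
60+: 3746 × 0.911 + 11328 × 0.617 = 3413 + 6989 = 10402
Net migration: 0–14 − 10 → 1732; 15–29 − 80 → 1094; 30–44 − 220 → 1689; 45–59 + 150 → 5140; 60+ + 210 → 10612
→ [1732, 1094, 1689, 5140, 10612]
Scenario A total after 2 periods: 20267
Scenario B projection —
After projecting period 1:
Births: 3850 × 0.406 = 1563
15–29: 2250 × 0.943 = 2122
30–44: 5950 × 0.935 = 5563
45–59: 3850 × 0.934 = 3596
60+: 10850 × 0.911 + 2000 × 0.617 = 9884 + 1234 = 11118
Net migration: 0–14 − 10 → 1553; 15–29 − 80 → 2042; 30–44 − 220 → 5343; 45–59 + 150 → 3746; 60+ + 210 → 11328
→ [1553, 2042, 5343, 3746, 11328]
After projecting period 2:
Births: 5343 × 0.406 = 2169
15–29: 1553 × 0.943 = 1464
30–44: 2042 × 0.935 = 1909
45–59: 5343 × 0.934 = 4990
60+: 3746 × 0.911 + 11328 × 0.617 = 3413 + 6989 = 10402
Net migration: 0–14 − 10 → 2159; 15–29 − 80 → 1384; 30–44 − 220 → 1689; 45–59 + 150 → 5140; 60+ + 210 → 10612
→ [2159, 1384, 1689, 5140, 10612]
Scenario B total after 2 periods: 20984
Difference B − A = 20984 − 20267 = 717

717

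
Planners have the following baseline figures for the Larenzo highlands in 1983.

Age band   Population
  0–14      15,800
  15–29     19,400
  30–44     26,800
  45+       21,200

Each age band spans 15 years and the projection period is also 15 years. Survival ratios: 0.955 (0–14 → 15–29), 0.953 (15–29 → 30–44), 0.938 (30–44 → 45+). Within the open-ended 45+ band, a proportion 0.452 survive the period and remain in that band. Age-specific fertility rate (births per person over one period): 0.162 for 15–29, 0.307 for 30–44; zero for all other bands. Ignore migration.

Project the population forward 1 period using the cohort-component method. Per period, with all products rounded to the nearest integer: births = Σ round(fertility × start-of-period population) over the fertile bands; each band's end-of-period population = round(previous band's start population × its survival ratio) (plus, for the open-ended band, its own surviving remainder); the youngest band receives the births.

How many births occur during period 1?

11371

[period 1]
Births: 19400 * 0.162 = 3143, 26800 * 0.307 = 8228 — total 11371
15–29: 15800 * 0.955 = 15089
30–44: 19400 * 0.953 = 18488
45+: 26800 * 0.938 + 21200 * 0.452 = 25138 + 9582 = 34720
Population now: 0–14=11371, 15–29=15089, 30–44=18488, 45+=34720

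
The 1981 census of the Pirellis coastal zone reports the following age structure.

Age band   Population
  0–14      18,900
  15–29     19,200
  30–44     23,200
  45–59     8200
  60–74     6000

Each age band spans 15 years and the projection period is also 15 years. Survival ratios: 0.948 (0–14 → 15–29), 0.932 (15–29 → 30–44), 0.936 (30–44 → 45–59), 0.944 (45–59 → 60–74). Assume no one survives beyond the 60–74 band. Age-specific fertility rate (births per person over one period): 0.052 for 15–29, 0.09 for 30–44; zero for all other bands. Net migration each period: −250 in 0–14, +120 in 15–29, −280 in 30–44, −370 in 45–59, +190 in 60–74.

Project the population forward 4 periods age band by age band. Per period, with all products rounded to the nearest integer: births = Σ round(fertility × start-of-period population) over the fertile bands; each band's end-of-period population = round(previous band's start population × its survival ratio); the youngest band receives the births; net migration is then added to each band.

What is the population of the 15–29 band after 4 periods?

Period 1.
Births: 19200 × 0.052 = 998  |  23200 × 0.09 = 2088 — total 3086
15–29: 18900 × 0.948 = 17917
30–44: 19200 × 0.932 = 17894
45–59: 23200 × 0.936 = 21715
60–74: 8200 × 0.944 = 7741
Net migration: 0–14 − 250 → 2836; 15–29 + 120 → 18037; 30–44 − 280 → 17614; 45–59 − 370 → 21345; 60–74 + 190 → 7931
→ [2836, 18037, 17614, 21345, 7931]
Period 2.
Births: 18037 × 0.052 = 938  |  17614 × 0.09 = 1585 — total 2523
15–29: 2836 × 0.948 = 2689
30–44: 18037 × 0.932 = 16810
45–59: 17614 × 0.936 = 16487
60–74: 21345 × 0.944 = 20150
Net migration: 0–14 − 250 → 2273; 15–29 + 120 → 2809; 30–44 − 280 → 16530; 45–59 − 370 → 16117; 60–74 + 190 → 20340
→ [2273, 2809, 16530, 16117, 20340]
Period 3.
Births: 2809 × 0.052 = 146  |  16530 × 0.09 = 1488 — total 1634
15–29: 2273 × 0.948 = 2155
30–44: 2809 × 0.932 = 2618
45–59: 16530 × 0.936 = 15472
60–74: 16117 × 0.944 = 15214
Net migration: 0–14 − 250 → 1384; 15–29 + 120 → 2275; 30–44 − 280 → 2338; 45–59 − 370 → 15102; 60–74 + 190 → 15404
→ [1384, 2275, 2338, 15102, 15404]
Period 4.
Births: 2275 × 0.052 = 118  |  2338 × 0.09 = 210 — total 328
15–29: 1384 × 0.948 = 1312
30–44: 2275 × 0.932 = 2120
45–59: 2338 × 0.936 = 2188
60–74: 15102 × 0.944 = 14256
Net migration: 0–14 − 250 → 78; 15–29 + 120 → 1432; 30–44 − 280 → 1840; 45–59 − 370 → 1818; 60–74 + 190 → 14446
→ [78, 1432, 1840, 1818, 14446]

1432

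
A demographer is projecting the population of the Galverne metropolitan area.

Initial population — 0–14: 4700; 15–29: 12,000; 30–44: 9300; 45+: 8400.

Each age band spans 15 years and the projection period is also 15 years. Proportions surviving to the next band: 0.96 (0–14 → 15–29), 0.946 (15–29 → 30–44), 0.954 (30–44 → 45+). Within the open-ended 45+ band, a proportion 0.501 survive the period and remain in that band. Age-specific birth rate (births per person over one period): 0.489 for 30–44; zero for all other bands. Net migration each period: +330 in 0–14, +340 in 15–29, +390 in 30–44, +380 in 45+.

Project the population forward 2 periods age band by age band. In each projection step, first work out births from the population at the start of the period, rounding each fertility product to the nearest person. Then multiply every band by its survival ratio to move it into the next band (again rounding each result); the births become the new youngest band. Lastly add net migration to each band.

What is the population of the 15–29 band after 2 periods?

5023

— Period 1 —
Births: 9300 * 0.489 = 4548
15–29: 4700 * 0.96 = 4512
30–44: 12000 * 0.946 = 11352
45+: 9300 * 0.954 + 8400 * 0.501 = 8872 + 4208 = 13080
Net migration: 0–14 + 330 → 4878; 15–29 + 340 → 4852; 30–44 + 390 → 11742; 45+ + 380 → 13460
→ [4878, 4852, 11742, 13460]
— Period 2 —
Births: 11742 * 0.489 = 5742
15–29: 4878 * 0.96 = 4683
30–44: 4852 * 0.946 = 4590
45+: 11742 * 0.954 + 13460 * 0.501 = 11202 + 6743 = 17945
Net migration: 0–14 + 330 → 6072; 15–29 + 340 → 5023; 30–44 + 390 → 4980; 45+ + 380 → 18325
→ [6072, 5023, 4980, 18325]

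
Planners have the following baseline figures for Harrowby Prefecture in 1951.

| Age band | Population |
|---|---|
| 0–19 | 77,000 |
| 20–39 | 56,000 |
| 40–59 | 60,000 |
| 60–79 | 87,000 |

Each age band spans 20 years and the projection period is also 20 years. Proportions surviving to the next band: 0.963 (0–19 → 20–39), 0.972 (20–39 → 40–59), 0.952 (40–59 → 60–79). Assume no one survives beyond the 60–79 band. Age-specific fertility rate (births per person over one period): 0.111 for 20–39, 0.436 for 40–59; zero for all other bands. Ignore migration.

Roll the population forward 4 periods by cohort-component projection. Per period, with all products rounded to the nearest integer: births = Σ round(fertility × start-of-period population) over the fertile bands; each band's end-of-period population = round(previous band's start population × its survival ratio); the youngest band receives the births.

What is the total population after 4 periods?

[period 1]
Births: 56000 * 0.111 = 6216, 60000 * 0.436 = 26160 — total 32376
20–39: 77000 * 0.963 = 74151
40–59: 56000 * 0.972 = 54432
60–79: 60000 * 0.952 = 57120
Population now: 0–19=32376, 20–39=74151, 40–59=54432, 60–79=57120
[period 2]
Births: 74151 * 0.111 = 8231, 54432 * 0.436 = 23732 — total 31963
20–39: 32376 * 0.963 = 31178
40–59: 74151 * 0.972 = 72075
60–79: 54432 * 0.952 = 51819
Population now: 0–19=31963, 20–39=31178, 40–59=72075, 60–79=51819
[period 3]
Births: 31178 * 0.111 = 3461, 72075 * 0.436 = 31425 — total 34886
20–39: 31963 * 0.963 = 30780
40–59: 31178 * 0.972 = 30305
60–79: 72075 * 0.952 = 68615
Population now: 0–19=34886, 20–39=30780, 40–59=30305, 60–79=68615
[period 4]
Births: 30780 * 0.111 = 3417, 30305 * 0.436 = 13213 — total 16630
20–39: 34886 * 0.963 = 33595
40–59: 30780 * 0.972 = 29918
60–79: 30305 * 0.952 = 28850
Population now: 0–19=16630, 20–39=33595, 40–59=29918, 60–79=28850
Total after period 4: 16630 + 33595 + 29918 + 28850 = 108993

108993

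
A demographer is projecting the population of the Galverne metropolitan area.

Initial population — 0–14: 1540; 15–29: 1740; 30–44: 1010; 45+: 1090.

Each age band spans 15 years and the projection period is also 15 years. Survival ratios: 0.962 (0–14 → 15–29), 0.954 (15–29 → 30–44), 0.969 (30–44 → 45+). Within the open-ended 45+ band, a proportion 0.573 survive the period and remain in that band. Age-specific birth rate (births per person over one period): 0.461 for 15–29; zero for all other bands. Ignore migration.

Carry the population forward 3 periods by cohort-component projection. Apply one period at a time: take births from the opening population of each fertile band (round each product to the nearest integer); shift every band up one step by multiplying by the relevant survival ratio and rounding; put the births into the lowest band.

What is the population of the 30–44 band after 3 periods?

Numbering the groups 1..4 from youngest to oldest:
Period 1.
Births: 1740 * 0.461 = 802
Group 2: 1540 * 0.962 = 1481
Group 3: 1740 * 0.954 = 1660
Group 4: 1010 * 0.969 + 1090 * 0.573 = 979 + 625 = 1604
Population now: 0–14=802, 15–29=1481, 30–44=1660, 45+=1604
Period 2.
Births: 1481 * 0.461 = 683
Group 2: 802 * 0.962 = 772
Group 3: 1481 * 0.954 = 1413
Group 4: 1660 * 0.969 + 1604 * 0.573 = 1609 + 919 = 2528
Population now: 0–14=683, 15–29=772, 30–44=1413, 45+=2528
Period 3.
Births: 772 * 0.461 = 356
Group 2: 683 * 0.962 = 657
Group 3: 772 * 0.954 = 736
Group 4: 1413 * 0.969 + 2528 * 0.573 = 1369 + 1449 = 2818
Population now: 0–14=356, 15–29=657, 30–44=736, 45+=2818

736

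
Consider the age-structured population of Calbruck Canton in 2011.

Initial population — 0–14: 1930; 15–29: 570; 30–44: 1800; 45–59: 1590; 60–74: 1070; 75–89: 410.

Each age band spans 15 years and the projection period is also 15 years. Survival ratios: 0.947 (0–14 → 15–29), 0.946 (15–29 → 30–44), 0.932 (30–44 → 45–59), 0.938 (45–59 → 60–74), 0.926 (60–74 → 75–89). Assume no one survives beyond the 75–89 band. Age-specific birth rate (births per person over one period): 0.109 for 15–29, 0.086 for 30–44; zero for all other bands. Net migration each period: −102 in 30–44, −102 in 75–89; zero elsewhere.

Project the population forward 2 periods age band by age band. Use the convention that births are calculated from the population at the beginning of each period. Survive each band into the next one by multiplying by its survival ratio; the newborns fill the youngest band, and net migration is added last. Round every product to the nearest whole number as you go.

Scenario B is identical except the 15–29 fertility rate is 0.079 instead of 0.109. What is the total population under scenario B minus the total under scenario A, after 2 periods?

Numbering the bands 1..6 from youngest to oldest:
Period 1:
Births: 570 × 0.109 = 62  |  1800 × 0.086 = 155 → 217
Band 2: 1930 × 0.947 = 1828
Band 3: 570 × 0.946 = 539
Band 4: 1800 × 0.932 = 1678
Band 5: 1590 × 0.938 = 1491
Band 6: 1070 × 0.926 = 991
Net migration: Band 3 − 102 → 437; Band 6 − 102 → 889
Population now: 0–14=217, 15–29=1828, 30–44=437, 45–59=1678, 60–74=1491, 75–89=889
Period 2:
Births: 1828 × 0.109 = 199  |  437 × 0.086 = 38 → 237
Band 2: 217 × 0.947 = 205
Band 3: 1828 × 0.946 = 1729
Band 4: 437 × 0.932 = 407
Band 5: 1678 × 0.938 = 1574
Band 6: 1491 × 0.926 = 1381
Net migration: Band 3 − 102 → 1627; Band 6 − 102 → 1279
Population now: 0–14=237, 15–29=205, 30–44=1627, 45–59=407, 60–74=1574, 75–89=1279
Scenario A total after 2 periods: 5329
Scenario B projection —
Period 1:
Births: 570 × 0.079 = 45  |  1800 × 0.086 = 155 → 200
Band 2: 1930 × 0.947 = 1828
Band 3: 570 × 0.946 = 539
Band 4: 1800 × 0.932 = 1678
Band 5: 1590 × 0.938 = 1491
Band 6: 1070 × 0.926 = 991
Net migration: Band 3 − 102 → 437; Band 6 − 102 → 889
Population now: 0–14=200, 15–29=1828, 30–44=437, 45–59=1678, 60–74=1491, 75–89=889
Period 2:
Births: 1828 × 0.079 = 144  |  437 × 0.086 = 38 → 182
Band 2: 200 × 0.947 = 189
Band 3: 1828 × 0.946 = 1729
Band 4: 437 × 0.932 = 407
Band 5: 1678 × 0.938 = 1574
Band 6: 1491 × 0.926 = 1381
Net migration: Band 3 − 102 → 1627; Band 6 − 102 → 1279
Population now: 0–14=182, 15–29=189, 30–44=1627, 45–59=407, 60–74=1574, 75–89=1279
Scenario B total after 2 periods: 5258
Difference B − A = 5258 − 5329 = -71

-71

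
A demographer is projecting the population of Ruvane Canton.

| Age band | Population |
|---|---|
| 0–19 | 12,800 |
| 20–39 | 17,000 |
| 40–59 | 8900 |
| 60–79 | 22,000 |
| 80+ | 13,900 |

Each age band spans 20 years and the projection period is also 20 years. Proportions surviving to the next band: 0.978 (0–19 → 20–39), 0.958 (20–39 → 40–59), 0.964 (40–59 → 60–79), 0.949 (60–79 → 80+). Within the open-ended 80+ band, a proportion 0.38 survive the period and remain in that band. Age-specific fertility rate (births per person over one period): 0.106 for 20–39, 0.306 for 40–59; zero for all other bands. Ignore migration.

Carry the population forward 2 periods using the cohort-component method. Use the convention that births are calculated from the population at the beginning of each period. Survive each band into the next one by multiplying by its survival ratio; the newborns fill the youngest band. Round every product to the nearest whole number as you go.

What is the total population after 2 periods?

Let band 1 be 0–19 through band 5 = 80+.
After projecting period 1:
Births: 17000 * 0.106 = 1802 ; 8900 * 0.306 = 2723 — total 4525
Band 2: 12800 * 0.978 = 12518
Band 3: 17000 * 0.958 = 16286
Band 4: 8900 * 0.964 = 8580
Band 5: 22000 * 0.949 + 13900 * 0.38 = 20878 + 5282 = 26160
Giving 4525 / 12518 / 16286 / 8580 / 26160.
After projecting period 2:
Births: 12518 * 0.106 = 1327 ; 16286 * 0.306 = 4984 — total 6311
Band 2: 4525 * 0.978 = 4425
Band 3: 12518 * 0.958 = 11992
Band 4: 16286 * 0.964 = 15700
Band 5: 8580 * 0.949 + 26160 * 0.38 = 8142 + 9941 = 18083
Giving 6311 / 4425 / 11992 / 15700 / 18083.
Total after period 2: 6311 + 4425 + 11992 + 15700 + 18083 = 56511

56511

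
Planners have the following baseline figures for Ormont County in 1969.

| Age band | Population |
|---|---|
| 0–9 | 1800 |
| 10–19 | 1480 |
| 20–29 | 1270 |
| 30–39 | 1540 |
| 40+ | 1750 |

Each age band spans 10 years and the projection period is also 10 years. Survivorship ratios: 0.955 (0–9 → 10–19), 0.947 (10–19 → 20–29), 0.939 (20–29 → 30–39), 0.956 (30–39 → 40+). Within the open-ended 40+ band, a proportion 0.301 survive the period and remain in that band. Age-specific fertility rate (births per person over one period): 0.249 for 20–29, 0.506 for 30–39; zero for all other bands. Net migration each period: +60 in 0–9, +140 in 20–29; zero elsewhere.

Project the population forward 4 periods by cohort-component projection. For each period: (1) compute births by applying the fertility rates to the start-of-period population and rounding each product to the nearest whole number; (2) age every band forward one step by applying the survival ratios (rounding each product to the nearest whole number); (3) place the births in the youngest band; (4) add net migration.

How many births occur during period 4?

Period 1:
Births: 1270 × 0.249 = 316 ; 1540 × 0.506 = 779 → 1095
10–19: 1800 × 0.955 = 1719
20–29: 1480 × 0.947 = 1402
30–39: 1270 × 0.939 = 1193
40+: 1540 × 0.956 + 1750 × 0.301 = 1472 + 527 = 1999
Net migration: 0–9 + 60 → 1155; 20–29 + 140 → 1542
Giving 1155 / 1719 / 1542 / 1193 / 1999.
Period 2:
Births: 1542 × 0.249 = 384 ; 1193 × 0.506 = 604 → 988
10–19: 1155 × 0.955 = 1103
20–29: 1719 × 0.947 = 1628
30–39: 1542 × 0.939 = 1448
40+: 1193 × 0.956 + 1999 × 0.301 = 1141 + 602 = 1743
Net migration: 0–9 + 60 → 1048; 20–29 + 140 → 1768
Giving 1048 / 1103 / 1768 / 1448 / 1743.
Period 3:
Births: 1768 × 0.249 = 440 ; 1448 × 0.506 = 733 → 1173
10–19: 1048 × 0.955 = 1001
20–29: 1103 × 0.947 = 1045
30–39: 1768 × 0.939 = 1660
40+: 1448 × 0.956 + 1743 × 0.301 = 1384 + 525 = 1909
Net migration: 0–9 + 60 → 1233; 20–29 + 140 → 1185
Giving 1233 / 1001 / 1185 / 1660 / 1909.
Period 4:
Births: 1185 × 0.249 = 295 ; 1660 × 0.506 = 840 → 1135
10–19: 1233 × 0.955 = 1178
20–29: 1001 × 0.947 = 948
30–39: 1185 × 0.939 = 1113
40+: 1660 × 0.956 + 1909 × 0.301 = 1587 + 575 = 2162
Net migration: 0–9 + 60 → 1195; 20–29 + 140 → 1088
Giving 1195 / 1178 / 1088 / 1113 / 2162.

1135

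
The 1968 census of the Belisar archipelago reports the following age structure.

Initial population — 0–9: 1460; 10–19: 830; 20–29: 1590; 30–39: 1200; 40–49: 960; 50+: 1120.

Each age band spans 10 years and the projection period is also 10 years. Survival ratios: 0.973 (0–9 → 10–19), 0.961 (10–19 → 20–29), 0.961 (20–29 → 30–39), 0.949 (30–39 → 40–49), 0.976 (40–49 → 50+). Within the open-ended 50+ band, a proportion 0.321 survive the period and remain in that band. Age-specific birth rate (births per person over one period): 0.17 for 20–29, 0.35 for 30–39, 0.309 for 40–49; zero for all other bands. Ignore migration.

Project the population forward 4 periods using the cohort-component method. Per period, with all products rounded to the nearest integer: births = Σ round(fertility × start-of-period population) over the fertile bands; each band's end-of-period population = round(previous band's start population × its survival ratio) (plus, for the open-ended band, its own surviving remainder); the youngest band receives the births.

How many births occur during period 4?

— Period 1 —
Births: 1590 * 0.17 = 270 ; 1200 * 0.35 = 420 ; 960 * 0.309 = 297 → total 987
10–19: 1460 * 0.973 = 1421
20–29: 830 * 0.961 = 798
30–39: 1590 * 0.961 = 1528
40–49: 1200 * 0.949 = 1139
50+: 960 * 0.976 + 1120 * 0.321 = 937 + 360 = 1297
Giving 987 / 1421 / 798 / 1528 / 1139 / 1297.
— Period 2 —
Births: 798 * 0.17 = 136 ; 1528 * 0.35 = 535 ; 1139 * 0.309 = 352 → total 1023
10–19: 987 * 0.973 = 960
20–29: 1421 * 0.961 = 1366
30–39: 798 * 0.961 = 767
40–49: 1528 * 0.949 = 1450
50+: 1139 * 0.976 + 1297 * 0.321 = 1112 + 416 = 1528
Giving 1023 / 960 / 1366 / 767 / 1450 / 1528.
— Period 3 —
Births: 1366 * 0.17 = 232 ; 767 * 0.35 = 268 ; 1450 * 0.309 = 448 → total 948
10–19: 1023 * 0.973 = 995
20–29: 960 * 0.961 = 923
30–39: 1366 * 0.961 = 1313
40–49: 767 * 0.949 = 728
50+: 1450 * 0.976 + 1528 * 0.321 = 1415 + 490 = 1905
Giving 948 / 995 / 923 / 1313 / 728 / 1905.
— Period 4 —
Births: 923 * 0.17 = 157 ; 1313 * 0.35 = 460 ; 728 * 0.309 = 225 → total 842
10–19: 948 * 0.973 = 922
20–29: 995 * 0.961 = 956
30–39: 923 * 0.961 = 887
40–49: 1313 * 0.949 = 1246
50+: 728 * 0.976 + 1905 * 0.321 = 711 + 612 = 1323
Giving 842 / 922 / 956 / 887 / 1246 / 1323.

842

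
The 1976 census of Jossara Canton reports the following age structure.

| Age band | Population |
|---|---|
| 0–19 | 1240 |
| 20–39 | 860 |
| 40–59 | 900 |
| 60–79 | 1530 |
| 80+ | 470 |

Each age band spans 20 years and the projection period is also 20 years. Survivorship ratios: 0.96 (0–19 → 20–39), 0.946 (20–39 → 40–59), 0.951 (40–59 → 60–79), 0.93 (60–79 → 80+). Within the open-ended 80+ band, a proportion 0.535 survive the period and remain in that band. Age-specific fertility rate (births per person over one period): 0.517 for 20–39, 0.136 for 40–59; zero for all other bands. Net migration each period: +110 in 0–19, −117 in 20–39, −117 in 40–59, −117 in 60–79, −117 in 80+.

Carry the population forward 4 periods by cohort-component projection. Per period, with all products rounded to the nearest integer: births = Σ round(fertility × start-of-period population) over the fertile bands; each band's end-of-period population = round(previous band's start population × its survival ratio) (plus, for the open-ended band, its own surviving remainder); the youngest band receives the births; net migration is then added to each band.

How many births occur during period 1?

— Period 1 —
Births: 860 × 0.517 = 445  |  900 × 0.136 = 122 — total 567
20–39: 1240 × 0.96 = 1190
40–59: 860 × 0.946 = 814
60–79: 900 × 0.951 = 856
80+: 1530 × 0.93 + 470 × 0.535 = 1423 + 251 = 1674
Net migration: 0–19 + 110 → 677; 20–39 − 117 → 1073; 40–59 − 117 → 697; 60–79 − 117 → 739; 80+ − 117 → 1557
Population now: 0–19=677, 20–39=1073, 40–59=697, 60–79=739, 80+=1557

567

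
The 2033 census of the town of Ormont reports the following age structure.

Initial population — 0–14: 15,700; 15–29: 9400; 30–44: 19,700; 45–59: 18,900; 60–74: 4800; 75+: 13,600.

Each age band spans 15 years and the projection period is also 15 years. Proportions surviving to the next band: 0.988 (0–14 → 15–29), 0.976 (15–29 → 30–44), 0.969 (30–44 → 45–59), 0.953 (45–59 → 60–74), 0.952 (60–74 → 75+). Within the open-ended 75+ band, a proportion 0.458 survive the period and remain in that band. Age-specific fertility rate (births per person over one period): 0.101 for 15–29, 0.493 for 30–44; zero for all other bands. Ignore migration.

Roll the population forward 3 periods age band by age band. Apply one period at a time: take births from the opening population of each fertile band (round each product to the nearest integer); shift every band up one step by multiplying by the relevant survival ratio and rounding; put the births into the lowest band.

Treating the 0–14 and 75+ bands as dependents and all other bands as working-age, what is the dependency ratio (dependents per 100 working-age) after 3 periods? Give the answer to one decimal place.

(Bands numbered youngest = 1 to oldest = 6.)
— Period 1 —
Births: 9400 × 0.101 = 949 ; 19700 × 0.493 = 9712 ⇒ total 10661
Band 2: 15700 × 0.988 = 15512
Band 3: 9400 × 0.976 = 9174
Band 4: 19700 × 0.969 = 19089
Band 5: 18900 × 0.953 = 18012
Band 6: 4800 × 0.952 + 13600 × 0.458 = 4570 + 6229 = 10799
Population now: 0–14=10661, 15–29=15512, 30–44=9174, 45–59=19089, 60–74=18012, 75+=10799
— Period 2 —
Births: 15512 × 0.101 = 1567 ; 9174 × 0.493 = 4523 ⇒ total 6090
Band 2: 10661 × 0.988 = 10533
Band 3: 15512 × 0.976 = 15140
Band 4: 9174 × 0.969 = 8890
Band 5: 19089 × 0.953 = 18192
Band 6: 18012 × 0.952 + 10799 × 0.458 = 17147 + 4946 = 22093
Population now: 0–14=6090, 15–29=10533, 30–44=15140, 45–59=8890, 60–74=18192, 75+=22093
— Period 3 —
Births: 10533 × 0.101 = 1064 ; 15140 × 0.493 = 7464 ⇒ total 8528
Band 2: 6090 × 0.988 = 6017
Band 3: 10533 × 0.976 = 10280
Band 4: 15140 × 0.969 = 14671
Band 5: 8890 × 0.953 = 8472
Band 6: 18192 × 0.952 + 22093 × 0.458 = 17319 + 10119 = 27438
Population now: 0–14=8528, 15–29=6017, 30–44=10280, 45–59=14671, 60–74=8472, 75+=27438
Dependents (band 0–14 + band 75+) = 8528 + 27438 = 35966; working-age = 39440; ratio = 35966/39440 × 100 = 91.2

91.2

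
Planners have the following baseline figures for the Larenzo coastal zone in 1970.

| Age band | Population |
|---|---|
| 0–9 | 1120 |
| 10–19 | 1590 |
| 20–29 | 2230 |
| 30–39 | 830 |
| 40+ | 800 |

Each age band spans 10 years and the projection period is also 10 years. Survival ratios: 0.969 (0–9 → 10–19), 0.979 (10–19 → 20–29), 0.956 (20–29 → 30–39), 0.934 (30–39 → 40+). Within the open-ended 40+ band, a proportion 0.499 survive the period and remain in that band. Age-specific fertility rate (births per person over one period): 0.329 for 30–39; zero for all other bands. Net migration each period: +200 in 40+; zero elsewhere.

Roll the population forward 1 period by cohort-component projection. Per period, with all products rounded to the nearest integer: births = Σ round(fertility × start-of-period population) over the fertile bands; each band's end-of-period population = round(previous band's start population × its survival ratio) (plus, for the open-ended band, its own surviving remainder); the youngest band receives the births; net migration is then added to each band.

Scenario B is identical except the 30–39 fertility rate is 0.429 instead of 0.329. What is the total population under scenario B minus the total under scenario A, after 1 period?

83

(Groups numbered youngest = 1 to oldest = 5.)
Period 1:
Births: 830 × 0.329 = 273
Group 2: 1120 × 0.969 = 1085
Group 3: 1590 × 0.979 = 1557
Group 4: 2230 × 0.956 = 2132
Group 5: 830 × 0.934 + 800 × 0.499 = 775 + 399 = 1174
Net migration: Group 5 + 200 → 1374
→ [273, 1085, 1557, 2132, 1374]
Scenario A total after 1 period: 6421
Scenario B projection —
Period 1:
Births: 830 × 0.429 = 356
Group 2: 1120 × 0.969 = 1085
Group 3: 1590 × 0.979 = 1557
Group 4: 2230 × 0.956 = 2132
Group 5: 830 × 0.934 + 800 × 0.499 = 775 + 399 = 1174
Net migration: Group 5 + 200 → 1374
→ [356, 1085, 1557, 2132, 1374]
Scenario B total after 1 period: 6504
Difference B − A = 6504 − 6421 = 83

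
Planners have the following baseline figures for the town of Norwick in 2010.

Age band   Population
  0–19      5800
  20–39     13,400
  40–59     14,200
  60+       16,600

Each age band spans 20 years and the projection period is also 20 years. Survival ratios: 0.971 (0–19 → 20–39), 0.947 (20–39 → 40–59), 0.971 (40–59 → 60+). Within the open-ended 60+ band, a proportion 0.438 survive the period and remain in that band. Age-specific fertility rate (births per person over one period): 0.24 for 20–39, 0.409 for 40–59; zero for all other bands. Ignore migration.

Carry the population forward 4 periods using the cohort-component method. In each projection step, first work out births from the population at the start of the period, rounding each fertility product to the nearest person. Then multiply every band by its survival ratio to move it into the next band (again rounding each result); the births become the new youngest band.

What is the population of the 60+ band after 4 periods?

14459

Call the bands 1 to 4, youngest first.
— Period 1 —
Births: 13400 × 0.24 = 3216 ; 14200 × 0.409 = 5808 → total 9024
Band 2: 5800 × 0.971 = 5632
Band 3: 13400 × 0.947 = 12690
Band 4: 14200 × 0.971 + 16600 × 0.438 = 13788 + 7271 = 21059
→ [9024, 5632, 12690, 21059]
— Period 2 —
Births: 5632 × 0.24 = 1352 ; 12690 × 0.409 = 5190 → total 6542
Band 2: 9024 × 0.971 = 8762
Band 3: 5632 × 0.947 = 5334
Band 4: 12690 × 0.971 + 21059 × 0.438 = 12322 + 9224 = 21546
→ [6542, 8762, 5334, 21546]
— Period 3 —
Births: 8762 × 0.24 = 2103 ; 5334 × 0.409 = 2182 → total 4285
Band 2: 6542 × 0.971 = 6352
Band 3: 8762 × 0.947 = 8298
Band 4: 5334 × 0.971 + 21546 × 0.438 = 5179 + 9437 = 14616
→ [4285, 6352, 8298, 14616]
— Period 4 —
Births: 6352 × 0.24 = 1524 ; 8298 × 0.409 = 3394 → total 4918
Band 2: 4285 × 0.971 = 4161
Band 3: 6352 × 0.947 = 6015
Band 4: 8298 × 0.971 + 14616 × 0.438 = 8057 + 6402 = 14459
→ [4918, 4161, 6015, 14459]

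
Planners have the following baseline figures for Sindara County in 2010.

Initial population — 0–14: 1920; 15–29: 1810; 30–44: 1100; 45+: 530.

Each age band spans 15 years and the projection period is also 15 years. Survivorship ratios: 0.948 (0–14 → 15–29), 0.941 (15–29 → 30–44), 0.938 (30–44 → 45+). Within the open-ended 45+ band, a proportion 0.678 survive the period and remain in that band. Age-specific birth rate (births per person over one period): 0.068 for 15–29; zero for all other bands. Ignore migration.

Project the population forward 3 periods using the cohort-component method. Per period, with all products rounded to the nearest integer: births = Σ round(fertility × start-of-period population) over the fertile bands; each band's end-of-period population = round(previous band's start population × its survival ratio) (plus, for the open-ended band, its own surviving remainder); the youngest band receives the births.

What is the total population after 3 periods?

3565

Numbering the groups 1..4 from youngest to oldest:
After projecting period 1:
Births: 1810 × 0.068 = 123
Group 2: 1920 × 0.948 = 1820
Group 3: 1810 × 0.941 = 1703
Group 4: 1100 × 0.938 + 530 × 0.678 = 1032 + 359 = 1391
→ [123, 1820, 1703, 1391]
After projecting period 2:
Births: 1820 × 0.068 = 124
Group 2: 123 × 0.948 = 117
Group 3: 1820 × 0.941 = 1713
Group 4: 1703 × 0.938 + 1391 × 0.678 = 1597 + 943 = 2540
→ [124, 117, 1713, 2540]
After projecting period 3:
Births: 117 × 0.068 = 8
Group 2: 124 × 0.948 = 118
Group 3: 117 × 0.941 = 110
Group 4: 1713 × 0.938 + 2540 × 0.678 = 1607 + 1722 = 3329
→ [8, 118, 110, 3329]
Total after period 3: 8 + 118 + 110 + 3329 = 3565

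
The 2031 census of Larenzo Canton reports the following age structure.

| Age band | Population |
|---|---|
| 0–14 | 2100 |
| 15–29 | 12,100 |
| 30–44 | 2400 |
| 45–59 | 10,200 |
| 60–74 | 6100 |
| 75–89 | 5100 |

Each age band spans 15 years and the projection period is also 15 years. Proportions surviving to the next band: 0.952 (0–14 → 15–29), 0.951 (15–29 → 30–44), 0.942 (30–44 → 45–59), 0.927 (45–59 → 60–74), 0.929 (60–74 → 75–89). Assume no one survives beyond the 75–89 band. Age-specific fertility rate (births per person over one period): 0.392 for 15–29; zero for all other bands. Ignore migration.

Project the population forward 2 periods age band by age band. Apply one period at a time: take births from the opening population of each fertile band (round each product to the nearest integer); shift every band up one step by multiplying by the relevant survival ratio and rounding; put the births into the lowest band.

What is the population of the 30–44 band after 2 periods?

(Bands numbered youngest = 1 to oldest = 6.)
Period 1:
Births: 12100 × 0.392 = 4743
Band 2: 2100 × 0.952 = 1999
Band 3: 12100 × 0.951 = 11507
Band 4: 2400 × 0.942 = 2261
Band 5: 10200 × 0.927 = 9455
Band 6: 6100 × 0.929 = 5667
→ [4743, 1999, 11507, 2261, 9455, 5667]
Period 2:
Births: 1999 × 0.392 = 784
Band 2: 4743 × 0.952 = 4515
Band 3: 1999 × 0.951 = 1901
Band 4: 11507 × 0.942 = 10840
Band 5: 2261 × 0.927 = 2096
Band 6: 9455 × 0.929 = 8784
→ [784, 4515, 1901, 10840, 2096, 8784]

1901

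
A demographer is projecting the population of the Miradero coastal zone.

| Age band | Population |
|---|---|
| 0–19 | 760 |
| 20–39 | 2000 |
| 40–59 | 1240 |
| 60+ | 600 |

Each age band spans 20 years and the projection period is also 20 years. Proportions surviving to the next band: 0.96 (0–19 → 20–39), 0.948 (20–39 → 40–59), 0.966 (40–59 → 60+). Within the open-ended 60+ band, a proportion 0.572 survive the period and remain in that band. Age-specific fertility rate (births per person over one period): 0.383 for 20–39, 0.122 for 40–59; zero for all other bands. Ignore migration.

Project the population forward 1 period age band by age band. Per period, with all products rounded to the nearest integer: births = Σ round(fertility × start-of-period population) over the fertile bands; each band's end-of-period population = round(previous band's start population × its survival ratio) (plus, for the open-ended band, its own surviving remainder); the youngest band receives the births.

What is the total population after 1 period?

Period 1.
Births: 2000 × 0.383 = 766  |  1240 × 0.122 = 151 — total 917
20–39: 760 × 0.96 = 730
40–59: 2000 × 0.948 = 1896
60+: 1240 × 0.966 + 600 × 0.572 = 1198 + 343 = 1541
Giving 917 / 730 / 1896 / 1541.
Total after period 1: 917 + 730 + 1896 + 1541 = 5084

5084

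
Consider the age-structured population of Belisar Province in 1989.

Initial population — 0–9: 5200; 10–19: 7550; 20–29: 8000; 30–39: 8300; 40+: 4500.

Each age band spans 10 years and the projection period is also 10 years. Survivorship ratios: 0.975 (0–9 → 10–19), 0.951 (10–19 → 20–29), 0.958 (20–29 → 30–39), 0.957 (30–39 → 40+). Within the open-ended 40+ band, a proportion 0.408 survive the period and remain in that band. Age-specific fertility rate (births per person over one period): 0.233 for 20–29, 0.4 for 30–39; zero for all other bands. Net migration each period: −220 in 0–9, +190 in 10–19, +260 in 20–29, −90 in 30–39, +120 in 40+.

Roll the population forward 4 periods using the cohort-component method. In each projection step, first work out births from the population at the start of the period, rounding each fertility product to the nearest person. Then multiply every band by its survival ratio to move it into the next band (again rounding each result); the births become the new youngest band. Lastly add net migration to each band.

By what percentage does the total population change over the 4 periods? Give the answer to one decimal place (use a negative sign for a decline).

Numbering the bands 1..5 from youngest to oldest:
Period 1.
Births: 8000 × 0.233 = 1864  |  8300 × 0.4 = 3320 → 5184
Band 2: 5200 × 0.975 = 5070
Band 3: 7550 × 0.951 = 7180
Band 4: 8000 × 0.958 = 7664
Band 5: 8300 × 0.957 + 4500 × 0.408 = 7943 + 1836 = 9779
Net migration: Band 1 − 220 → 4964; Band 2 + 190 → 5260; Band 3 + 260 → 7440; Band 4 − 90 → 7574; Band 5 + 120 → 9899
Population now: 0–9=4964, 10–19=5260, 20–29=7440, 30–39=7574, 40+=9899
Period 2.
Births: 7440 × 0.233 = 1734  |  7574 × 0.4 = 3030 → 4764
Band 2: 4964 × 0.975 = 4840
Band 3: 5260 × 0.951 = 5002
Band 4: 7440 × 0.958 = 7128
Band 5: 7574 × 0.957 + 9899 × 0.408 = 7248 + 4039 = 11287
Net migration: Band 1 − 220 → 4544; Band 2 + 190 → 5030; Band 3 + 260 → 5262; Band 4 − 90 → 7038; Band 5 + 120 → 11407
Population now: 0–9=4544, 10–19=5030, 20–29=5262, 30–39=7038, 40+=11407
Period 3.
Births: 5262 × 0.233 = 1226  |  7038 × 0.4 = 2815 → 4041
Band 2: 4544 × 0.975 = 4430
Band 3: 5030 × 0.951 = 4784
Band 4: 5262 × 0.958 = 5041
Band 5: 7038 × 0.957 + 11407 × 0.408 = 6735 + 4654 = 11389
Net migration: Band 1 − 220 → 3821; Band 2 + 190 → 4620; Band 3 + 260 → 5044; Band 4 − 90 → 4951; Band 5 + 120 → 11509
Population now: 0–9=3821, 10–19=4620, 20–29=5044, 30–39=4951, 40+=11509
Period 4.
Births: 5044 × 0.233 = 1175  |  4951 × 0.4 = 1980 → 3155
Band 2: 3821 × 0.975 = 3725
Band 3: 4620 × 0.951 = 4394
Band 4: 5044 × 0.958 = 4832
Band 5: 4951 × 0.957 + 11509 × 0.408 = 4738 + 4696 = 9434
Net migration: Band 1 − 220 → 2935; Band 2 + 190 → 3915; Band 3 + 260 → 4654; Band 4 − 90 → 4742; Band 5 + 120 → 9554
Population now: 0–9=2935, 10–19=3915, 20–29=4654, 30–39=4742, 40+=9554
Total: 33550 → 25800; change = -7750; percentage change = -23.1%

-23.1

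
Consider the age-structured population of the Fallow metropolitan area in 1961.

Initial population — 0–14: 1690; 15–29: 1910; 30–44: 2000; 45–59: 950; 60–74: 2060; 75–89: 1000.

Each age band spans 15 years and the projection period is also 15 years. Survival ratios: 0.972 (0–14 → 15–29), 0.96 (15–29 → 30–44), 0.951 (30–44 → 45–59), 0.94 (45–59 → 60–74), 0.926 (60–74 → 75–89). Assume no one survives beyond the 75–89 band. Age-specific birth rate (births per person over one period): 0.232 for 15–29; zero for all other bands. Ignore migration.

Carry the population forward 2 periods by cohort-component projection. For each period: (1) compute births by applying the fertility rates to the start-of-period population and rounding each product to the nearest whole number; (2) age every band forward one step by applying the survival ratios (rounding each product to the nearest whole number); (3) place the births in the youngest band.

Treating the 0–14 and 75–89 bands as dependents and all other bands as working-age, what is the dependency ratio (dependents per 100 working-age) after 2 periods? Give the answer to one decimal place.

21.8

(Groups numbered youngest = 1 to oldest = 6.)
[period 1]
Births: 1910 × 0.232 = 443
Group 2: 1690 × 0.972 = 1643
Group 3: 1910 × 0.96 = 1834
Group 4: 2000 × 0.951 = 1902
Group 5: 950 × 0.94 = 893
Group 6: 2060 × 0.926 = 1908
→ [443, 1643, 1834, 1902, 893, 1908]
[period 2]
Births: 1643 × 0.232 = 381
Group 2: 443 × 0.972 = 431
Group 3: 1643 × 0.96 = 1577
Group 4: 1834 × 0.951 = 1744
Group 5: 1902 × 0.94 = 1788
Group 6: 893 × 0.926 = 827
→ [381, 431, 1577, 1744, 1788, 827]
Dependents (band 0–14 + band 75–89) = 381 + 827 = 1208; working-age = 5540; ratio = 1208/5540 × 100 = 21.8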